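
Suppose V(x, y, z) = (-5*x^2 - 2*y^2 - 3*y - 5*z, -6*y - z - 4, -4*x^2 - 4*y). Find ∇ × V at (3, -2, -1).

(∇×V)₁ = ∂V₃/∂y − ∂V₂/∂z = -3
(∇×V)₂ = ∂V₁/∂z − ∂V₃/∂x = 8*x - 5
(∇×V)₃ = ∂V₂/∂x − ∂V₁/∂y = 4*y + 3
∇×V = (-3, 8*x - 5, 4*y + 3)
At (3, -2, -1): (-3, 19, -5).

(-3, 19, -5)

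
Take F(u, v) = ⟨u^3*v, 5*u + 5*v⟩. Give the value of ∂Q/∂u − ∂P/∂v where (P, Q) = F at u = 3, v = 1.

∂F₂/∂u = 5
∂F₁/∂v = u^3
Scalar curl = -u^3 + 5
At (3, 1): -22.

-22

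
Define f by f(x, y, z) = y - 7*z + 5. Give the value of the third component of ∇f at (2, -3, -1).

-7

(∇f)_3 = ∂f/∂z = -7
At (2, -3, -1): -7.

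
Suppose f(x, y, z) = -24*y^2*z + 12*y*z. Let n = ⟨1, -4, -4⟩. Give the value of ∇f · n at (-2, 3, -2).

-336

∂f/∂x = 0
∂f/∂y = -48*y*z + 12*z
∂f/∂z = -24*y^2 + 12*y
∇f at (-2, 3, -2) = (0, 264, -180)
∇f · n = (0)(1) + (264)(-4) + (-180)(-4) = -336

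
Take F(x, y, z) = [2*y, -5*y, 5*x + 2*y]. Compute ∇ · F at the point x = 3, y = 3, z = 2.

∂F₁/∂x = 0
∂F₂/∂y = -5
∂F₃/∂z = 0
∇·F = -5
At (3, 3, 2): -5.

-5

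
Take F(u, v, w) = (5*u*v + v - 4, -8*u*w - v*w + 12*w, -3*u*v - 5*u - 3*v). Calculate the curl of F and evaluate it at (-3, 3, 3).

(∇×F)₁ = ∂F₃/∂v − ∂F₂/∂w = 5*u + v - 15
(∇×F)₂ = ∂F₁/∂w − ∂F₃/∂u = 3*v + 5
(∇×F)₃ = ∂F₂/∂u − ∂F₁/∂v = -5*u - 8*w - 1
∇×F = (5*u + v - 15, 3*v + 5, -5*u - 8*w - 1)
At (-3, 3, 3): (-27, 14, -10).

(-27, 14, -10)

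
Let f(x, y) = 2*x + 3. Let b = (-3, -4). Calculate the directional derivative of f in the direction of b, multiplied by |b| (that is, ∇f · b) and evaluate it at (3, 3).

∂f/∂x = 2
∂f/∂y = 0
∇f at (3, 3) = (2, 0)
∇f · b = (2)(-3) + (0)(-4) = -6

-6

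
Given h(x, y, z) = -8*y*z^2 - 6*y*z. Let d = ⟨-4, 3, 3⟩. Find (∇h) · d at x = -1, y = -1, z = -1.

-36

∂h/∂x = 0
∂h/∂y = -8*z^2 - 6*z
∂h/∂z = -16*y*z - 6*y
∇h at (-1, -1, -1) = (0, -2, -10)
∇h · d = (0)(-4) + (-2)(3) + (-10)(3) = -36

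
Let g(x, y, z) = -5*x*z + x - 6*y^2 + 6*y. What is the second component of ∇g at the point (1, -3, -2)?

(∇g)_2 = ∂g/∂y = -12*y + 6
At (1, -3, -2): 42.

42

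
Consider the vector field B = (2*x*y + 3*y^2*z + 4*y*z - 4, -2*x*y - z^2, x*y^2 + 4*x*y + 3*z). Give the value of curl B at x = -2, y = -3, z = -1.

(∇×B)₁ = ∂B₃/∂y − ∂B₂/∂z = 2*x*y + 4*x + 2*z
(∇×B)₂ = ∂B₁/∂z − ∂B₃/∂x = 2*y^2
(∇×B)₃ = ∂B₂/∂x − ∂B₁/∂y = -2*x - 6*y*z - 2*y - 4*z
∇×B = (2*x*y + 4*x + 2*z, 2*y^2, -2*x - 6*y*z - 2*y - 4*z)
At (-2, -3, -1): (2, 18, -4).

(2, 18, -4)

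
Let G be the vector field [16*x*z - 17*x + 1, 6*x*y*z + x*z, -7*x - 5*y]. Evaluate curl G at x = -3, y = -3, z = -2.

(-56, -41, 34)

(∇×G)₁ = ∂G₃/∂y − ∂G₂/∂z = -6*x*y - x - 5
(∇×G)₂ = ∂G₁/∂z − ∂G₃/∂x = 16*x + 7
(∇×G)₃ = ∂G₂/∂x − ∂G₁/∂y = 6*y*z + z
∇×G = (-6*x*y - x - 5, 16*x + 7, 6*y*z + z)
At (-3, -3, -2): (-56, -41, 34).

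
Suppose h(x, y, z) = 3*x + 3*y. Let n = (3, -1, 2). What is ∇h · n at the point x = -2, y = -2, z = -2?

6

∂h/∂x = 3
∂h/∂y = 3
∂h/∂z = 0
∇h at (-2, -2, -2) = (3, 3, 0)
∇h · n = (3)(3) + (3)(-1) + (0)(2) = 6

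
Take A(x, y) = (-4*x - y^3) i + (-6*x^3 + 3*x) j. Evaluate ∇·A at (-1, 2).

-4

∂A₁/∂x = -4
∂A₂/∂y = 0
∇·A = -4
At (-1, 2): -4.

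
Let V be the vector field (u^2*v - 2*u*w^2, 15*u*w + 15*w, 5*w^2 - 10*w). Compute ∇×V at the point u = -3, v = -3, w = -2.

(∇×V)₁ = ∂V₃/∂v − ∂V₂/∂w = -15*u - 15
(∇×V)₂ = ∂V₁/∂w − ∂V₃/∂u = -4*u*w
(∇×V)₃ = ∂V₂/∂u − ∂V₁/∂v = -u^2 + 15*w
∇×V = (-15*u - 15, -4*u*w, -u^2 + 15*w)
At (-3, -3, -2): (30, -24, -39).

(30, -24, -39)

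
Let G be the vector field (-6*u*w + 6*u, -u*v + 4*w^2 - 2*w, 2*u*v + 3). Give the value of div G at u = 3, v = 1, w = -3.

21

∂G₁/∂u = -6*w + 6
∂G₂/∂v = -u
∂G₃/∂w = 0
∇·G = -u - 6*w + 6
At (3, 1, -3): 21.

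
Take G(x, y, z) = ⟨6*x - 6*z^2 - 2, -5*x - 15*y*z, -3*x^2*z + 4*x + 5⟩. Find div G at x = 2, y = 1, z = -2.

∂G₁/∂x = 6
∂G₂/∂y = -15*z
∂G₃/∂z = -3*x^2
∇·G = -3*x^2 - 15*z + 6
At (2, 1, -2): 24.

24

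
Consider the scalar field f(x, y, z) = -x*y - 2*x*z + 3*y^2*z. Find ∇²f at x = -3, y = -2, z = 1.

6

∂²f/∂x² = 0
∂²f/∂y² = 6*z
∂²f/∂z² = 0
∇²f = 6*z
At (-3, -2, 1): 6.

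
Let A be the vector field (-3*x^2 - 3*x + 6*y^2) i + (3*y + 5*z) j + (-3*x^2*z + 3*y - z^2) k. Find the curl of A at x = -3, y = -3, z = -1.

(-2, 18, 36)

(∇×A)₁ = ∂A₃/∂y − ∂A₂/∂z = -2
(∇×A)₂ = ∂A₁/∂z − ∂A₃/∂x = 6*x*z
(∇×A)₃ = ∂A₂/∂x − ∂A₁/∂y = -12*y
∇×A = (-2, 6*x*z, -12*y)
At (-3, -3, -1): (-2, 18, 36).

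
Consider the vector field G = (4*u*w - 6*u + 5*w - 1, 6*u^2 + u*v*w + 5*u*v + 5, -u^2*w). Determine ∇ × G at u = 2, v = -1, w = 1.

(∇×G)₁ = ∂G₃/∂v − ∂G₂/∂w = -u*v
(∇×G)₂ = ∂G₁/∂w − ∂G₃/∂u = 2*u*w + 4*u + 5
(∇×G)₃ = ∂G₂/∂u − ∂G₁/∂v = 12*u + v*w + 5*v
∇×G = (-u*v, 2*u*w + 4*u + 5, 12*u + v*w + 5*v)
At (2, -1, 1): (2, 17, 18).

(2, 17, 18)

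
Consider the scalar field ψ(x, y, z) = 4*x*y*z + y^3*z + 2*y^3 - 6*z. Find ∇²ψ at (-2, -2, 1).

∂²ψ/∂x² = 0
∂²ψ/∂y² = 6*y*(z + 2)
∂²ψ/∂z² = 0
∇²ψ = 6*y*z + 12*y
At (-2, -2, 1): -36.

-36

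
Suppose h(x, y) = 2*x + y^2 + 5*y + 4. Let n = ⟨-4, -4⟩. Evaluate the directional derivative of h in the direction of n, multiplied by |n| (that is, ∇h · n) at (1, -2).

-12

∂h/∂x = 2
∂h/∂y = 2*y + 5
∇h at (1, -2) = (2, 1)
∇h · n = (2)(-4) + (1)(-4) = -12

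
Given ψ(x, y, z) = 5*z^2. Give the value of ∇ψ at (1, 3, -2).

(0, 0, -20)

∂ψ/∂x = 0
∂ψ/∂y = 0
∂ψ/∂z = 10*z
∇ψ = (0, 0, 10*z)
At (1, 3, -2): (0, 0, -20).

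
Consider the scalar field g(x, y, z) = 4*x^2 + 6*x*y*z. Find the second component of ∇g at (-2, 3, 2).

(∇g)_2 = ∂g/∂y = 6*x*z
At (-2, 3, 2): -24.

-24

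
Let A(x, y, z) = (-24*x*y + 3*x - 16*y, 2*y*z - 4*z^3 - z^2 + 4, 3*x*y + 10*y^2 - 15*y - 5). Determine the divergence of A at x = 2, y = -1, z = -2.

∂A₁/∂x = -24*y + 3
∂A₂/∂y = 2*z
∂A₃/∂z = 0
∇·A = -24*y + 2*z + 3
At (2, -1, -2): 23.

23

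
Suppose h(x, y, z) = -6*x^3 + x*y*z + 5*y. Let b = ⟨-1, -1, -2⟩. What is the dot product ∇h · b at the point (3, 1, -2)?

159

∂h/∂x = -18*x^2 + y*z
∂h/∂y = x*z + 5
∂h/∂z = x*y
∇h at (3, 1, -2) = (-164, -1, 3)
∇h · b = (-164)(-1) + (-1)(-1) + (3)(-2) = 159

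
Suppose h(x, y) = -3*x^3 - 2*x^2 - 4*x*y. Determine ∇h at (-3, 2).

(-77, 12)

∂h/∂x = -9*x^2 - 4*x - 4*y
∂h/∂y = -4*x
∇h = (-9*x^2 - 4*x - 4*y, -4*x)
At (-3, 2): (-77, 12).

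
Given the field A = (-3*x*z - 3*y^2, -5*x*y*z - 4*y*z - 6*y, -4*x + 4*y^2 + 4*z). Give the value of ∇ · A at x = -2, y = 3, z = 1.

∂A₁/∂x = -3*z
∂A₂/∂y = -5*x*z - 4*z - 6
∂A₃/∂z = 4
∇·A = -5*x*z - 7*z - 2
At (-2, 3, 1): 1.

1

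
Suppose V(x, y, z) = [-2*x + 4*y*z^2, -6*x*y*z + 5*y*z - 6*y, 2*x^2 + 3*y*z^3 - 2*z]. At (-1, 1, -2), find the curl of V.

(-35, -12, -4)

(∇×V)₁ = ∂V₃/∂y − ∂V₂/∂z = 6*x*y - 5*y + 3*z^3
(∇×V)₂ = ∂V₁/∂z − ∂V₃/∂x = -4*x + 8*y*z
(∇×V)₃ = ∂V₂/∂x − ∂V₁/∂y = -6*y*z - 4*z^2
∇×V = (6*x*y - 5*y + 3*z^3, -4*x + 8*y*z, -6*y*z - 4*z^2)
At (-1, 1, -2): (-35, -12, -4).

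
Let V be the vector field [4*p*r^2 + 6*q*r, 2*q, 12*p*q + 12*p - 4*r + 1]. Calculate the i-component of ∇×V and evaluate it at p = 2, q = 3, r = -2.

24

(∇×V)_1 = ∂V₃/∂q − ∂V₂/∂r
= 12*p − (0)
= 12*p
At (2, 3, -2): 24.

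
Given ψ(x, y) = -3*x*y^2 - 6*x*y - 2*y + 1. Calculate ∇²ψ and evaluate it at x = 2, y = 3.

∂²ψ/∂x² = 0
∂²ψ/∂y² = -6*x
∇²ψ = -6*x
At (2, 3): -12.

-12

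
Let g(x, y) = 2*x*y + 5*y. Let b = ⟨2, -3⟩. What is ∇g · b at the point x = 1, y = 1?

∂g/∂x = 2*y
∂g/∂y = 2*x + 5
∇g at (1, 1) = (2, 7)
∇g · b = (2)(2) + (7)(-3) = -17

-17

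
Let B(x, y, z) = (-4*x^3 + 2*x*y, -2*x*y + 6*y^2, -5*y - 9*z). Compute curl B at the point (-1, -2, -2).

(∇×B)₁ = ∂B₃/∂y − ∂B₂/∂z = -5
(∇×B)₂ = ∂B₁/∂z − ∂B₃/∂x = 0
(∇×B)₃ = ∂B₂/∂x − ∂B₁/∂y = -2*x - 2*y
∇×B = (-5, 0, -2*x - 2*y)
At (-1, -2, -2): (-5, 0, 6).

(-5, 0, 6)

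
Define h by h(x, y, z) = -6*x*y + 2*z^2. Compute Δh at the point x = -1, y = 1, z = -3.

4

∂²h/∂x² = 0
∂²h/∂y² = 0
∂²h/∂z² = 4
∇²h = 4
At (-1, 1, -3): 4.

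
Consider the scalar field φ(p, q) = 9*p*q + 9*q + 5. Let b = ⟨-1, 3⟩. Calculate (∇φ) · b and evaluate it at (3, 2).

∂φ/∂p = 9*q
∂φ/∂q = 9*p + 9
∇φ at (3, 2) = (18, 36)
∇φ · b = (18)(-1) + (36)(3) = 90

90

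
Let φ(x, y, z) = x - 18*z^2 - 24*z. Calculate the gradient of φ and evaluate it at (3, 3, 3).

(1, 0, -132)

∂φ/∂x = 1
∂φ/∂y = 0
∂φ/∂z = -36*z - 24
∇φ = (1, 0, -36*z - 24)
At (3, 3, 3): (1, 0, -132).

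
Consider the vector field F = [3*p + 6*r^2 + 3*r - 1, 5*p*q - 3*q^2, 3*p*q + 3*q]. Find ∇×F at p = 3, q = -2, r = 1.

(12, 21, -10)

(∇×F)₁ = ∂F₃/∂q − ∂F₂/∂r = 3*p + 3
(∇×F)₂ = ∂F₁/∂r − ∂F₃/∂p = -3*q + 12*r + 3
(∇×F)₃ = ∂F₂/∂p − ∂F₁/∂q = 5*q
∇×F = (3*p + 3, -3*q + 12*r + 3, 5*q)
At (3, -2, 1): (12, 21, -10).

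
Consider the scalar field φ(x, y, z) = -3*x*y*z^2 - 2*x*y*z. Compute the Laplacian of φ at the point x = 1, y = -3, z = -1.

18

∂²φ/∂x² = 0
∂²φ/∂y² = 0
∂²φ/∂z² = -6*x*y
∇²φ = -6*x*y
At (1, -3, -1): 18.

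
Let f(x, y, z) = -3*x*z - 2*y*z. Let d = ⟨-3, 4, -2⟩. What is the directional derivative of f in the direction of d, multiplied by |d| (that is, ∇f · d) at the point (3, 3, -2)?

28

∂f/∂x = -3*z
∂f/∂y = -2*z
∂f/∂z = -3*x - 2*y
∇f at (3, 3, -2) = (6, 4, -15)
∇f · d = (6)(-3) + (4)(4) + (-15)(-2) = 28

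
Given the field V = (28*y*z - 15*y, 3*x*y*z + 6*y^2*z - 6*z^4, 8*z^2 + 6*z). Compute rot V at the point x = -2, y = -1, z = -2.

(-204, -28, 77)

(∇×V)₁ = ∂V₃/∂y − ∂V₂/∂z = -3*x*y - 6*y^2 + 24*z^3
(∇×V)₂ = ∂V₁/∂z − ∂V₃/∂x = 28*y
(∇×V)₃ = ∂V₂/∂x − ∂V₁/∂y = 3*y*z - 28*z + 15
∇×V = (-3*x*y - 6*y^2 + 24*z^3, 28*y, 3*y*z - 28*z + 15)
At (-2, -1, -2): (-204, -28, 77).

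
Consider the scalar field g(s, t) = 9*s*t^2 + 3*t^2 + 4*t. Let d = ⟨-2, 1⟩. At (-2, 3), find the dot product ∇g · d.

∂g/∂s = 9*t^2
∂g/∂t = 18*s*t + 6*t + 4
∇g at (-2, 3) = (81, -86)
∇g · d = (81)(-2) + (-86)(1) = -248

-248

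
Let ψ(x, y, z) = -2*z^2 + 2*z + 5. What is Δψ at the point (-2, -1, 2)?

-4

∂²ψ/∂x² = 0
∂²ψ/∂y² = 0
∂²ψ/∂z² = -4
∇²ψ = -4
At (-2, -1, 2): -4.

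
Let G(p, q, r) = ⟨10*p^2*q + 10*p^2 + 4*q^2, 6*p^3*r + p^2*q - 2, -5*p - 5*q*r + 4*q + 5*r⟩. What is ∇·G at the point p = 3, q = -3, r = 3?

∂G₁/∂p = 20*p*q + 20*p
∂G₂/∂q = p^2
∂G₃/∂r = -5*q + 5
∇·G = p^2 + 20*p*q + 20*p - 5*q + 5
At (3, -3, 3): -91.

-91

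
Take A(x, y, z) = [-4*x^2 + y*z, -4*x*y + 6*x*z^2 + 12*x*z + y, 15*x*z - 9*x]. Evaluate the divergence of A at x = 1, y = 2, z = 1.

∂A₁/∂x = -8*x
∂A₂/∂y = -4*x + 1
∂A₃/∂z = 15*x
∇·A = 3*x + 1
At (1, 2, 1): 4.

4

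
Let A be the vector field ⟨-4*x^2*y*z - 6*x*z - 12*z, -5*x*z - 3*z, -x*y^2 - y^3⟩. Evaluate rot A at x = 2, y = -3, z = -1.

(-2, 33, -11)

(∇×A)₁ = ∂A₃/∂y − ∂A₂/∂z = -2*x*y + 5*x - 3*y^2 + 3
(∇×A)₂ = ∂A₁/∂z − ∂A₃/∂x = -4*x^2*y - 6*x + y^2 - 12
(∇×A)₃ = ∂A₂/∂x − ∂A₁/∂y = 4*x^2*z - 5*z
∇×A = (-2*x*y + 5*x - 3*y^2 + 3, -4*x^2*y - 6*x + y^2 - 12, 4*x^2*z - 5*z)
At (2, -3, -1): (-2, 33, -11).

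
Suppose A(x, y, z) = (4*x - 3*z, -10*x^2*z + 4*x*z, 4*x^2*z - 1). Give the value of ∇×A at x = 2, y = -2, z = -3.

(∇×A)₁ = ∂A₃/∂y − ∂A₂/∂z = 10*x^2 - 4*x
(∇×A)₂ = ∂A₁/∂z − ∂A₃/∂x = -8*x*z - 3
(∇×A)₃ = ∂A₂/∂x − ∂A₁/∂y = -20*x*z + 4*z
∇×A = (10*x^2 - 4*x, -8*x*z - 3, -20*x*z + 4*z)
At (2, -2, -3): (32, 45, 108).

(32, 45, 108)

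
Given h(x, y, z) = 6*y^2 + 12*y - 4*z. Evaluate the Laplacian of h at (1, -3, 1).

∂²h/∂x² = 0
∂²h/∂y² = 12
∂²h/∂z² = 0
∇²h = 12
At (1, -3, 1): 12.

12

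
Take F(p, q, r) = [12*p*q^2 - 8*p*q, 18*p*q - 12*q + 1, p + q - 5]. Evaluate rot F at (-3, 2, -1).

(1, -1, 156)

(∇×F)₁ = ∂F₃/∂q − ∂F₂/∂r = 1
(∇×F)₂ = ∂F₁/∂r − ∂F₃/∂p = -1
(∇×F)₃ = ∂F₂/∂p − ∂F₁/∂q = -24*p*q + 8*p + 18*q
∇×F = (1, -1, -24*p*q + 8*p + 18*q)
At (-3, 2, -1): (1, -1, 156).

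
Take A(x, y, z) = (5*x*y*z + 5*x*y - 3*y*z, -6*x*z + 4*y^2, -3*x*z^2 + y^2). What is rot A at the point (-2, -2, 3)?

(-16, 53, 31)

(∇×A)₁ = ∂A₃/∂y − ∂A₂/∂z = 6*x + 2*y
(∇×A)₂ = ∂A₁/∂z − ∂A₃/∂x = 5*x*y - 3*y + 3*z^2
(∇×A)₃ = ∂A₂/∂x − ∂A₁/∂y = -5*x*z - 5*x - 3*z
∇×A = (6*x + 2*y, 5*x*y - 3*y + 3*z^2, -5*x*z - 5*x - 3*z)
At (-2, -2, 3): (-16, 53, 31).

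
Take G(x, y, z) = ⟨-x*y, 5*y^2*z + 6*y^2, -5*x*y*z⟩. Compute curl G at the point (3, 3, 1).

(-60, 15, 3)

(∇×G)₁ = ∂G₃/∂y − ∂G₂/∂z = -5*x*z - 5*y^2
(∇×G)₂ = ∂G₁/∂z − ∂G₃/∂x = 5*y*z
(∇×G)₃ = ∂G₂/∂x − ∂G₁/∂y = x
∇×G = (-5*x*z - 5*y^2, 5*y*z, x)
At (3, 3, 1): (-60, 15, 3).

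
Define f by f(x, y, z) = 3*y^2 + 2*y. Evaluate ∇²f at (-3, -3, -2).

∂²f/∂x² = 0
∂²f/∂y² = 6
∂²f/∂z² = 0
∇²f = 6
At (-3, -3, -2): 6.

6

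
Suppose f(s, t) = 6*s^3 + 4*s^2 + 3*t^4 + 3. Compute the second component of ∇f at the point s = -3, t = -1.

(∇f)_2 = ∂f/∂t = 12*t^3
At (-3, -1): -12.

-12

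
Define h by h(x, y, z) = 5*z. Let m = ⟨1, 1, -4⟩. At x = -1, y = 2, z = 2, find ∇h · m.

-20

∂h/∂x = 0
∂h/∂y = 0
∂h/∂z = 5
∇h at (-1, 2, 2) = (0, 0, 5)
∇h · m = (0)(1) + (0)(1) + (5)(-4) = -20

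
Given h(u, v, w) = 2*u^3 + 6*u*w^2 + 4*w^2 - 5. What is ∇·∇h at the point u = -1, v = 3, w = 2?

-16

∂²h/∂u² = 12*u
∂²h/∂v² = 0
∂²h/∂w² = 4*(3*u + 2)
∇²h = 24*u + 8
At (-1, 3, 2): -16.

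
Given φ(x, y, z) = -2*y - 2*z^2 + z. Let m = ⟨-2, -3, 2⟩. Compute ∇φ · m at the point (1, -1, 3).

-16

∂φ/∂x = 0
∂φ/∂y = -2
∂φ/∂z = -4*z + 1
∇φ at (1, -1, 3) = (0, -2, -11)
∇φ · m = (0)(-2) + (-2)(-3) + (-11)(2) = -16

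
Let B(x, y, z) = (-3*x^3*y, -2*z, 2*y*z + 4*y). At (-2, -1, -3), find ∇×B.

(∇×B)₁ = ∂B₃/∂y − ∂B₂/∂z = 2*z + 6
(∇×B)₂ = ∂B₁/∂z − ∂B₃/∂x = 0
(∇×B)₃ = ∂B₂/∂x − ∂B₁/∂y = 3*x^3
∇×B = (2*z + 6, 0, 3*x^3)
At (-2, -1, -3): (0, 0, -24).

(0, 0, -24)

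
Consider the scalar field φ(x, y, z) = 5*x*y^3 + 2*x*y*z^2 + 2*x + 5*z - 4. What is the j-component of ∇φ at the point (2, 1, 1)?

34

(∇φ)_2 = ∂φ/∂y = 15*x*y^2 + 2*x*z^2
At (2, 1, 1): 34.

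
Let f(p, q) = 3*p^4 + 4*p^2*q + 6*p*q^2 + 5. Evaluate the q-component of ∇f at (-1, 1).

-8

(∇f)_2 = ∂f/∂q = 4*p^2 + 12*p*q
At (-1, 1): -8.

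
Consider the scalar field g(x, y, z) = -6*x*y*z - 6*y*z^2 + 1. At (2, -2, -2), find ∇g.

(-24, 0, -24)

∂g/∂x = -6*y*z
∂g/∂y = -6*x*z - 6*z^2
∂g/∂z = -6*x*y - 12*y*z
∇g = (-6*y*z, -6*x*z - 6*z^2, -6*x*y - 12*y*z)
At (2, -2, -2): (-24, 0, -24).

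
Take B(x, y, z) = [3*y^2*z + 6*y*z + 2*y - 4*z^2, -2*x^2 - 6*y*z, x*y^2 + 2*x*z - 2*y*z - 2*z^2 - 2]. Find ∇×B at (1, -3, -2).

(∇×B)₁ = ∂B₃/∂y − ∂B₂/∂z = 2*x*y + 6*y - 2*z
(∇×B)₂ = ∂B₁/∂z − ∂B₃/∂x = 2*y^2 + 6*y - 10*z
(∇×B)₃ = ∂B₂/∂x − ∂B₁/∂y = -4*x - 6*y*z - 6*z - 2
∇×B = (2*x*y + 6*y - 2*z, 2*y^2 + 6*y - 10*z, -4*x - 6*y*z - 6*z - 2)
At (1, -3, -2): (-20, 20, -30).

(-20, 20, -30)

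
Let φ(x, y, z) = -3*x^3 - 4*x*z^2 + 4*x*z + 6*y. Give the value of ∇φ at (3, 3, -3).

∂φ/∂x = -9*x^2 - 4*z^2 + 4*z
∂φ/∂y = 6
∂φ/∂z = -8*x*z + 4*x
∇φ = (-9*x^2 - 4*z^2 + 4*z, 6, -8*x*z + 4*x)
At (3, 3, -3): (-129, 6, 84).

(-129, 6, 84)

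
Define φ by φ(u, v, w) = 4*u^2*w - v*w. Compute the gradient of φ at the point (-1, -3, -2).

(16, 2, 7)

∂φ/∂u = 8*u*w
∂φ/∂v = -w
∂φ/∂w = 4*u^2 - v
∇φ = (8*u*w, -w, 4*u^2 - v)
At (-1, -3, -2): (16, 2, 7).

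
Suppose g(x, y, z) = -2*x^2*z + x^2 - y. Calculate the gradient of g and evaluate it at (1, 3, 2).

∂g/∂x = -4*x*z + 2*x
∂g/∂y = -1
∂g/∂z = -2*x^2
∇g = (-4*x*z + 2*x, -1, -2*x^2)
At (1, 3, 2): (-6, -1, -2).

(-6, -1, -2)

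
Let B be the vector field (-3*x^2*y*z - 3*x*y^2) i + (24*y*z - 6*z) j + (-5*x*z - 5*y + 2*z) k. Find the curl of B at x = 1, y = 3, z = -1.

(∇×B)₁ = ∂B₃/∂y − ∂B₂/∂z = -24*y + 1
(∇×B)₂ = ∂B₁/∂z − ∂B₃/∂x = -3*x^2*y + 5*z
(∇×B)₃ = ∂B₂/∂x − ∂B₁/∂y = 3*x^2*z + 6*x*y
∇×B = (-24*y + 1, -3*x^2*y + 5*z, 3*x^2*z + 6*x*y)
At (1, 3, -1): (-71, -14, 15).

(-71, -14, 15)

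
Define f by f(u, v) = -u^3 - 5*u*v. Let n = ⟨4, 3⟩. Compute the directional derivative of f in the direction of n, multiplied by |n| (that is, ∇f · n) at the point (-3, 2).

-103

∂f/∂u = -3*u^2 - 5*v
∂f/∂v = -5*u
∇f at (-3, 2) = (-37, 15)
∇f · n = (-37)(4) + (15)(3) = -103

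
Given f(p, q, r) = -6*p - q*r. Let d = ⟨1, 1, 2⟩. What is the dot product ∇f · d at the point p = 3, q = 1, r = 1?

∂f/∂p = -6
∂f/∂q = -r
∂f/∂r = -q
∇f at (3, 1, 1) = (-6, -1, -1)
∇f · d = (-6)(1) + (-1)(1) + (-1)(2) = -9

-9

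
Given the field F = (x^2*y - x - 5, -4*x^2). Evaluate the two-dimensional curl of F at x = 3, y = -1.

-33

∂F₂/∂x = -8*x
∂F₁/∂y = x^2
Scalar curl = -x^2 - 8*x
At (3, -1): -33.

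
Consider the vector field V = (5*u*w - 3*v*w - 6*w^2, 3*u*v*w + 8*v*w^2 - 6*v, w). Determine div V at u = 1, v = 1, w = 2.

43

∂V₁/∂u = 5*w
∂V₂/∂v = 3*u*w + 8*w^2 - 6
∂V₃/∂w = 1
∇·V = 3*u*w + 8*w^2 + 5*w - 5
At (1, 1, 2): 43.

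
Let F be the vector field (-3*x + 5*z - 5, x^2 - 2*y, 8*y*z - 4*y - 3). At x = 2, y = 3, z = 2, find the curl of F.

(12, 5, 4)

(∇×F)₁ = ∂F₃/∂y − ∂F₂/∂z = 8*z - 4
(∇×F)₂ = ∂F₁/∂z − ∂F₃/∂x = 5
(∇×F)₃ = ∂F₂/∂x − ∂F₁/∂y = 2*x
∇×F = (8*z - 4, 5, 2*x)
At (2, 3, 2): (12, 5, 4).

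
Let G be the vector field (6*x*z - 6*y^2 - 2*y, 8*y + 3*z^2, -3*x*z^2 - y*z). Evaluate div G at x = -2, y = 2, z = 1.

24

∂G₁/∂x = 6*z
∂G₂/∂y = 8
∂G₃/∂z = -6*x*z - y
∇·G = -6*x*z - y + 6*z + 8
At (-2, 2, 1): 24.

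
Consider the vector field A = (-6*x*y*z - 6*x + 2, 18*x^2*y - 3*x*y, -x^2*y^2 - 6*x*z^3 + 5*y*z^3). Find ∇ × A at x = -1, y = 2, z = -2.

(-44, -44, -66)

(∇×A)₁ = ∂A₃/∂y − ∂A₂/∂z = -2*x^2*y + 5*z^3
(∇×A)₂ = ∂A₁/∂z − ∂A₃/∂x = 2*x*y^2 - 6*x*y + 6*z^3
(∇×A)₃ = ∂A₂/∂x − ∂A₁/∂y = 36*x*y + 6*x*z - 3*y
∇×A = (-2*x^2*y + 5*z^3, 2*x*y^2 - 6*x*y + 6*z^3, 36*x*y + 6*x*z - 3*y)
At (-1, 2, -2): (-44, -44, -66).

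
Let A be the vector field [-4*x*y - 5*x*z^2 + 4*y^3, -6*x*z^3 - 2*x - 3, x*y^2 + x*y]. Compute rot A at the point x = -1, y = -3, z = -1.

(-13, -16, -108)

(∇×A)₁ = ∂A₃/∂y − ∂A₂/∂z = 2*x*y + 18*x*z^2 + x
(∇×A)₂ = ∂A₁/∂z − ∂A₃/∂x = -10*x*z - y^2 - y
(∇×A)₃ = ∂A₂/∂x − ∂A₁/∂y = 4*x - 12*y^2 - 6*z^3 - 2
∇×A = (2*x*y + 18*x*z^2 + x, -10*x*z - y^2 - y, 4*x - 12*y^2 - 6*z^3 - 2)
At (-1, -3, -1): (-13, -16, -108).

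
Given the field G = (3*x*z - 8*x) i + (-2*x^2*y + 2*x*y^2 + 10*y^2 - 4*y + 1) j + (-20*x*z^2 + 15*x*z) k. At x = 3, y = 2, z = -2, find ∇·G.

313

∂G₁/∂x = 3*z - 8
∂G₂/∂y = -2*x^2 + 4*x*y + 20*y - 4
∂G₃/∂z = -40*x*z + 15*x
∇·G = -2*x^2 + 4*x*y - 40*x*z + 15*x + 20*y + 3*z - 12
At (3, 2, -2): 313.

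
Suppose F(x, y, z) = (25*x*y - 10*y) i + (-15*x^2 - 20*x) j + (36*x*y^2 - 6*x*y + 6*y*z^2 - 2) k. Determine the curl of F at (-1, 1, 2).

(∇×F)₁ = ∂F₃/∂y − ∂F₂/∂z = 72*x*y - 6*x + 6*z^2
(∇×F)₂ = ∂F₁/∂z − ∂F₃/∂x = -36*y^2 + 6*y
(∇×F)₃ = ∂F₂/∂x − ∂F₁/∂y = -55*x - 10
∇×F = (72*x*y - 6*x + 6*z^2, -36*y^2 + 6*y, -55*x - 10)
At (-1, 1, 2): (-42, -30, 45).

(-42, -30, 45)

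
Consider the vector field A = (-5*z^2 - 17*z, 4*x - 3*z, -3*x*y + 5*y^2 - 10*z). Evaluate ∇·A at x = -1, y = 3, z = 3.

-10

∂A₁/∂x = 0
∂A₂/∂y = 0
∂A₃/∂z = -10
∇·A = -10
At (-1, 3, 3): -10.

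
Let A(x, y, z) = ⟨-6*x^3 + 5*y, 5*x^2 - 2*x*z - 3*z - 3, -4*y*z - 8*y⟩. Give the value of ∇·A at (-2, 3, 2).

∂A₁/∂x = -18*x^2
∂A₂/∂y = 0
∂A₃/∂z = -4*y
∇·A = -18*x^2 - 4*y
At (-2, 3, 2): -84.

-84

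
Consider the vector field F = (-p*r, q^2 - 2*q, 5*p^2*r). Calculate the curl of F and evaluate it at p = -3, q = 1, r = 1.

(∇×F)₁ = ∂F₃/∂q − ∂F₂/∂r = 0
(∇×F)₂ = ∂F₁/∂r − ∂F₃/∂p = -10*p*r - p
(∇×F)₃ = ∂F₂/∂p − ∂F₁/∂q = 0
∇×F = (0, -10*p*r - p, 0)
At (-3, 1, 1): (0, 33, 0).

(0, 33, 0)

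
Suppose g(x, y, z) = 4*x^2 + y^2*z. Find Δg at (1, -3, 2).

12

∂²g/∂x² = 8
∂²g/∂y² = 2*z
∂²g/∂z² = 0
∇²g = 2*z + 8
At (1, -3, 2): 12.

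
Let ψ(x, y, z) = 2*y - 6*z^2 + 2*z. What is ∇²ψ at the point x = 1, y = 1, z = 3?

∂²ψ/∂x² = 0
∂²ψ/∂y² = 0
∂²ψ/∂z² = -12
∇²ψ = -12
At (1, 1, 3): -12.

-12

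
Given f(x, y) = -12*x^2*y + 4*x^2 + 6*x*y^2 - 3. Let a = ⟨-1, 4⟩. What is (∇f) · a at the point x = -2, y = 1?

-326

∂f/∂x = -24*x*y + 8*x + 6*y^2
∂f/∂y = -12*x^2 + 12*x*y
∇f at (-2, 1) = (38, -72)
∇f · a = (38)(-1) + (-72)(4) = -326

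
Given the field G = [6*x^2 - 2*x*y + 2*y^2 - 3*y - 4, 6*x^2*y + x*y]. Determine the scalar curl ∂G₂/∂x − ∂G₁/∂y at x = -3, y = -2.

∂G₂/∂x = 12*x*y + y
∂G₁/∂y = -2*x + 4*y - 3
Scalar curl = 12*x*y + 2*x - 3*y + 3
At (-3, -2): 75.

75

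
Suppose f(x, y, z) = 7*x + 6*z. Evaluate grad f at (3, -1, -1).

(7, 0, 6)

∂f/∂x = 7
∂f/∂y = 0
∂f/∂z = 6
∇f = (7, 0, 6)
At (3, -1, -1): (7, 0, 6).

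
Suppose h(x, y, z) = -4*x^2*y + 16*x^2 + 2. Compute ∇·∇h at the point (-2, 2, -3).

∂²h/∂x² = 8*(-y + 4)
∂²h/∂y² = 0
∂²h/∂z² = 0
∇²h = -8*y + 32
At (-2, 2, -3): 16.

16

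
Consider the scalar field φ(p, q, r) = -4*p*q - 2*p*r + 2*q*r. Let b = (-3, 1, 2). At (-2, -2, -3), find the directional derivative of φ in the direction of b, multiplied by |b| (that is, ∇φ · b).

-40

∂φ/∂p = -4*q - 2*r
∂φ/∂q = -4*p + 2*r
∂φ/∂r = -2*p + 2*q
∇φ at (-2, -2, -3) = (14, 2, 0)
∇φ · b = (14)(-3) + (2)(1) + (0)(2) = -40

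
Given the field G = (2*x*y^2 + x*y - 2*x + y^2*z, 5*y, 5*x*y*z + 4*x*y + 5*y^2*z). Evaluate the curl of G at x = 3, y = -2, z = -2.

(∇×G)₁ = ∂G₃/∂y − ∂G₂/∂z = 5*x*z + 4*x + 10*y*z
(∇×G)₂ = ∂G₁/∂z − ∂G₃/∂x = y^2 - 5*y*z - 4*y
(∇×G)₃ = ∂G₂/∂x − ∂G₁/∂y = -4*x*y - x - 2*y*z
∇×G = (5*x*z + 4*x + 10*y*z, y^2 - 5*y*z - 4*y, -4*x*y - x - 2*y*z)
At (3, -2, -2): (22, -8, 13).

(22, -8, 13)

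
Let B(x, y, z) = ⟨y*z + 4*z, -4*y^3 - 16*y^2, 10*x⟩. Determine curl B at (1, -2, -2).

(0, -8, 2)

(∇×B)₁ = ∂B₃/∂y − ∂B₂/∂z = 0
(∇×B)₂ = ∂B₁/∂z − ∂B₃/∂x = y - 6
(∇×B)₃ = ∂B₂/∂x − ∂B₁/∂y = -z
∇×B = (0, y - 6, -z)
At (1, -2, -2): (0, -8, 2).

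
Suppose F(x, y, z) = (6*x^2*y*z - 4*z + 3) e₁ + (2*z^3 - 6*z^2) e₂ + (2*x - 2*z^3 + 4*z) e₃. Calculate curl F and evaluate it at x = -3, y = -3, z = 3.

(∇×F)₁ = ∂F₃/∂y − ∂F₂/∂z = -6*z^2 + 12*z
(∇×F)₂ = ∂F₁/∂z − ∂F₃/∂x = 6*x^2*y - 6
(∇×F)₃ = ∂F₂/∂x − ∂F₁/∂y = -6*x^2*z
∇×F = (-6*z^2 + 12*z, 6*x^2*y - 6, -6*x^2*z)
At (-3, -3, 3): (-18, -168, -162).

(-18, -168, -162)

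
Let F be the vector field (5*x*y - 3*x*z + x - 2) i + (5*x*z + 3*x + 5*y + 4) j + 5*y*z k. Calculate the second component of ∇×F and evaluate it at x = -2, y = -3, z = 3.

(∇×F)_2 = ∂F₁/∂z − ∂F₃/∂x
= -3*x − (0)
= -3*x
At (-2, -3, 3): 6.

6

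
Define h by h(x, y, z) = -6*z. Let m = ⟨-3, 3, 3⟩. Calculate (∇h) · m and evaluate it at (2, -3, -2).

-18

∂h/∂x = 0
∂h/∂y = 0
∂h/∂z = -6
∇h at (2, -3, -2) = (0, 0, -6)
∇h · m = (0)(-3) + (0)(3) + (-6)(3) = -18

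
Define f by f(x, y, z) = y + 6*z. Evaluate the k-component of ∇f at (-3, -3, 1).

(∇f)_3 = ∂f/∂z = 6
At (-3, -3, 1): 6.

6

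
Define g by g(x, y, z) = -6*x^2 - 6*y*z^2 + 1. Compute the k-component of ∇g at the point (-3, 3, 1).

-36

(∇g)_3 = ∂g/∂z = -12*y*z
At (-3, 3, 1): -36.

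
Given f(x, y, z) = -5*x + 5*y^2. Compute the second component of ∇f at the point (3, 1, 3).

(∇f)_2 = ∂f/∂y = 10*y
At (3, 1, 3): 10.

10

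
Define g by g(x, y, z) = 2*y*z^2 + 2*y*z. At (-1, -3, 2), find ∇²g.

∂²g/∂x² = 0
∂²g/∂y² = 0
∂²g/∂z² = 4*y
∇²g = 4*y
At (-1, -3, 2): -12.

-12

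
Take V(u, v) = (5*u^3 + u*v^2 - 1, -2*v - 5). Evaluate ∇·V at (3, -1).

∂V₁/∂u = 15*u^2 + v^2
∂V₂/∂v = -2
∇·V = 15*u^2 + v^2 - 2
At (3, -1): 134.

134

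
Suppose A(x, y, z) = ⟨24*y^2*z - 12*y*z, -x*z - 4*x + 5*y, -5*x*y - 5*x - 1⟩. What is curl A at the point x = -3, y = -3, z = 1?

(12, 242, 151)

(∇×A)₁ = ∂A₃/∂y − ∂A₂/∂z = -4*x
(∇×A)₂ = ∂A₁/∂z − ∂A₃/∂x = 24*y^2 - 7*y + 5
(∇×A)₃ = ∂A₂/∂x − ∂A₁/∂y = -48*y*z + 11*z - 4
∇×A = (-4*x, 24*y^2 - 7*y + 5, -48*y*z + 11*z - 4)
At (-3, -3, 1): (12, 242, 151).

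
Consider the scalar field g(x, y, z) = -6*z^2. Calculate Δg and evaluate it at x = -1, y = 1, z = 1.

-12

∂²g/∂x² = 0
∂²g/∂y² = 0
∂²g/∂z² = -12
∇²g = -12
At (-1, 1, 1): -12.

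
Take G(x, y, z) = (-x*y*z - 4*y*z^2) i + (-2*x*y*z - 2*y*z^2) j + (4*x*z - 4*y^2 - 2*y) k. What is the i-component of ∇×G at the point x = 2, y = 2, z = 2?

(∇×G)_1 = ∂G₃/∂y − ∂G₂/∂z
= -8*y - 2 − (-2*x*y - 4*y*z)
= 2*x*y + 4*y*z - 8*y - 2
At (2, 2, 2): 6.

6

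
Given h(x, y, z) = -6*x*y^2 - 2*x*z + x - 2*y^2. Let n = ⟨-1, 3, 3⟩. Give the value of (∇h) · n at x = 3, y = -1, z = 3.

113

∂h/∂x = -6*y^2 - 2*z + 1
∂h/∂y = -12*x*y - 4*y
∂h/∂z = -2*x
∇h at (3, -1, 3) = (-11, 40, -6)
∇h · n = (-11)(-1) + (40)(3) + (-6)(3) = 113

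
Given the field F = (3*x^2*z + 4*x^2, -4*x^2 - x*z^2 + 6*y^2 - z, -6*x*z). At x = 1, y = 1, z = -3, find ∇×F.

(∇×F)₁ = ∂F₃/∂y − ∂F₂/∂z = 2*x*z + 1
(∇×F)₂ = ∂F₁/∂z − ∂F₃/∂x = 3*x^2 + 6*z
(∇×F)₃ = ∂F₂/∂x − ∂F₁/∂y = -8*x - z^2
∇×F = (2*x*z + 1, 3*x^2 + 6*z, -8*x - z^2)
At (1, 1, -3): (-5, -15, -17).

(-5, -15, -17)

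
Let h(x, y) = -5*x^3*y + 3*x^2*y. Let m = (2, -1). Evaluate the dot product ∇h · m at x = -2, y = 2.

-340

∂h/∂x = -15*x^2*y + 6*x*y
∂h/∂y = -5*x^3 + 3*x^2
∇h at (-2, 2) = (-144, 52)
∇h · m = (-144)(2) + (52)(-1) = -340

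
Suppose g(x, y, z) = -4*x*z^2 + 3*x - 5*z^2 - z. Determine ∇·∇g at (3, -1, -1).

-34

∂²g/∂x² = 0
∂²g/∂y² = 0
∂²g/∂z² = -2*(4*x + 5)
∇²g = -8*x - 10
At (3, -1, -1): -34.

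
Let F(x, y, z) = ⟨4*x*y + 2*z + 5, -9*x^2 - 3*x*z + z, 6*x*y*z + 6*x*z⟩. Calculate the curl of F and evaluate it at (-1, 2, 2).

(-16, -34, 16)

(∇×F)₁ = ∂F₃/∂y − ∂F₂/∂z = 6*x*z + 3*x - 1
(∇×F)₂ = ∂F₁/∂z − ∂F₃/∂x = -6*y*z - 6*z + 2
(∇×F)₃ = ∂F₂/∂x − ∂F₁/∂y = -22*x - 3*z
∇×F = (6*x*z + 3*x - 1, -6*y*z - 6*z + 2, -22*x - 3*z)
At (-1, 2, 2): (-16, -34, 16).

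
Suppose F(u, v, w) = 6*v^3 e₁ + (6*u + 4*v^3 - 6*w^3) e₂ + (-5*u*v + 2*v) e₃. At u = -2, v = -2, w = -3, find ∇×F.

(∇×F)₁ = ∂F₃/∂v − ∂F₂/∂w = -5*u + 18*w^2 + 2
(∇×F)₂ = ∂F₁/∂w − ∂F₃/∂u = 5*v
(∇×F)₃ = ∂F₂/∂u − ∂F₁/∂v = -18*v^2 + 6
∇×F = (-5*u + 18*w^2 + 2, 5*v, -18*v^2 + 6)
At (-2, -2, -3): (174, -10, -66).

(174, -10, -66)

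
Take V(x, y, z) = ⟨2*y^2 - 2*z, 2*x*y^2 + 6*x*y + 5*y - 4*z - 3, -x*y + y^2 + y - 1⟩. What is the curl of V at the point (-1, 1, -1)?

(8, -1, 4)

(∇×V)₁ = ∂V₃/∂y − ∂V₂/∂z = -x + 2*y + 5
(∇×V)₂ = ∂V₁/∂z − ∂V₃/∂x = y - 2
(∇×V)₃ = ∂V₂/∂x − ∂V₁/∂y = 2*y^2 + 2*y
∇×V = (-x + 2*y + 5, y - 2, 2*y^2 + 2*y)
At (-1, 1, -1): (8, -1, 4).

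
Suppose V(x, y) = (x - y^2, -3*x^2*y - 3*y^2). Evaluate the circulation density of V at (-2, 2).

∂V₂/∂x = -6*x*y
∂V₁/∂y = -2*y
Scalar curl = -6*x*y + 2*y
At (-2, 2): 28.

28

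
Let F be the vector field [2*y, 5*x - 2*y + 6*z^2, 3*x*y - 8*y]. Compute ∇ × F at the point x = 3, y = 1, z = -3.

(∇×F)₁ = ∂F₃/∂y − ∂F₂/∂z = 3*x - 12*z - 8
(∇×F)₂ = ∂F₁/∂z − ∂F₃/∂x = -3*y
(∇×F)₃ = ∂F₂/∂x − ∂F₁/∂y = 3
∇×F = (3*x - 12*z - 8, -3*y, 3)
At (3, 1, -3): (37, -3, 3).

(37, -3, 3)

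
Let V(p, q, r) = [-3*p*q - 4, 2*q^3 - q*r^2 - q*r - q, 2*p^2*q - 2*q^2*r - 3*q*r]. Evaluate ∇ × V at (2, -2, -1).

(∇×V)₁ = ∂V₃/∂q − ∂V₂/∂r = 2*p^2 - 2*q*r + q - 3*r
(∇×V)₂ = ∂V₁/∂r − ∂V₃/∂p = -4*p*q
(∇×V)₃ = ∂V₂/∂p − ∂V₁/∂q = 3*p
∇×V = (2*p^2 - 2*q*r + q - 3*r, -4*p*q, 3*p)
At (2, -2, -1): (5, 16, 6).

(5, 16, 6)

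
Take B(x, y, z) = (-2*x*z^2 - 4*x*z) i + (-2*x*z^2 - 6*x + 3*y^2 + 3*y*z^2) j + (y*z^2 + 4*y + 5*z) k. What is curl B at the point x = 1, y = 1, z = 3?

(∇×B)₁ = ∂B₃/∂y − ∂B₂/∂z = 4*x*z - 6*y*z + z^2 + 4
(∇×B)₂ = ∂B₁/∂z − ∂B₃/∂x = -4*x*z - 4*x
(∇×B)₃ = ∂B₂/∂x − ∂B₁/∂y = -2*z^2 - 6
∇×B = (4*x*z - 6*y*z + z^2 + 4, -4*x*z - 4*x, -2*z^2 - 6)
At (1, 1, 3): (7, -16, -24).

(7, -16, -24)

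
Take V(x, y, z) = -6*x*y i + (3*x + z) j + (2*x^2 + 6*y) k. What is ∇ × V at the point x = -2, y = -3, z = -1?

(∇×V)₁ = ∂V₃/∂y − ∂V₂/∂z = 5
(∇×V)₂ = ∂V₁/∂z − ∂V₃/∂x = -4*x
(∇×V)₃ = ∂V₂/∂x − ∂V₁/∂y = 6*x + 3
∇×V = (5, -4*x, 6*x + 3)
At (-2, -3, -1): (5, 8, -9).

(5, 8, -9)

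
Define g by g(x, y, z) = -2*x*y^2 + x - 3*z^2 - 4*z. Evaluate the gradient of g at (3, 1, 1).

∂g/∂x = -2*y^2 + 1
∂g/∂y = -4*x*y
∂g/∂z = -6*z - 4
∇g = (-2*y^2 + 1, -4*x*y, -6*z - 4)
At (3, 1, 1): (-1, -12, -10).

(-1, -12, -10)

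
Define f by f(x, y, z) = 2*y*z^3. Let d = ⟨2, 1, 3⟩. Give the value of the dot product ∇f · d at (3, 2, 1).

∂f/∂x = 0
∂f/∂y = 2*z^3
∂f/∂z = 6*y*z^2
∇f at (3, 2, 1) = (0, 2, 12)
∇f · d = (0)(2) + (2)(1) + (12)(3) = 38

38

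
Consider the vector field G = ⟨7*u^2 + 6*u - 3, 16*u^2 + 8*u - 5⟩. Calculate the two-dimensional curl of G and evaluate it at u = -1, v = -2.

∂G₂/∂u = 32*u + 8
∂G₁/∂v = 0
Scalar curl = 32*u + 8
At (-1, -2): -24.

-24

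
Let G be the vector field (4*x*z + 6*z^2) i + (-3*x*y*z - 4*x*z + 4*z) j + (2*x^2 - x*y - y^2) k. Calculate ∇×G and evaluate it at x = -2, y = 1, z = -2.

(∇×G)₁ = ∂G₃/∂y − ∂G₂/∂z = 3*x*y + 3*x - 2*y - 4
(∇×G)₂ = ∂G₁/∂z − ∂G₃/∂x = y + 12*z
(∇×G)₃ = ∂G₂/∂x − ∂G₁/∂y = -3*y*z - 4*z
∇×G = (3*x*y + 3*x - 2*y - 4, y + 12*z, -3*y*z - 4*z)
At (-2, 1, -2): (-18, -23, 14).

(-18, -23, 14)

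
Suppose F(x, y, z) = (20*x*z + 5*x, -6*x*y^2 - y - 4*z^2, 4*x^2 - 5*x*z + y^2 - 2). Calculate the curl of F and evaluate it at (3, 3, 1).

(∇×F)₁ = ∂F₃/∂y − ∂F₂/∂z = 2*y + 8*z
(∇×F)₂ = ∂F₁/∂z − ∂F₃/∂x = 12*x + 5*z
(∇×F)₃ = ∂F₂/∂x − ∂F₁/∂y = -6*y^2
∇×F = (2*y + 8*z, 12*x + 5*z, -6*y^2)
At (3, 3, 1): (14, 41, -54).

(14, 41, -54)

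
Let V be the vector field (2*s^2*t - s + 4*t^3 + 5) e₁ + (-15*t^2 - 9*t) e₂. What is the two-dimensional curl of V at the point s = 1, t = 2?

∂V₂/∂s = 0
∂V₁/∂t = 2*s^2 + 12*t^2
Scalar curl = -2*s^2 - 12*t^2
At (1, 2): -50.

-50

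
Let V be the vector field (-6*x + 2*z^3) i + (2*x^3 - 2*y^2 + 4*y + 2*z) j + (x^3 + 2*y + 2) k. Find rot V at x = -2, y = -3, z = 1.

(∇×V)₁ = ∂V₃/∂y − ∂V₂/∂z = 0
(∇×V)₂ = ∂V₁/∂z − ∂V₃/∂x = -3*x^2 + 6*z^2
(∇×V)₃ = ∂V₂/∂x − ∂V₁/∂y = 6*x^2
∇×V = (0, -3*x^2 + 6*z^2, 6*x^2)
At (-2, -3, 1): (0, -6, 24).

(0, -6, 24)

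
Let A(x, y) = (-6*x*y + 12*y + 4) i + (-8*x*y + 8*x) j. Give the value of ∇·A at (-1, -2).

∂A₁/∂x = -6*y
∂A₂/∂y = -8*x
∇·A = -8*x - 6*y
At (-1, -2): 20.

20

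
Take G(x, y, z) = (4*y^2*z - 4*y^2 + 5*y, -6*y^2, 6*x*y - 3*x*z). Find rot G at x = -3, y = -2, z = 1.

(∇×G)₁ = ∂G₃/∂y − ∂G₂/∂z = 6*x
(∇×G)₂ = ∂G₁/∂z − ∂G₃/∂x = 4*y^2 - 6*y + 3*z
(∇×G)₃ = ∂G₂/∂x − ∂G₁/∂y = -8*y*z + 8*y - 5
∇×G = (6*x, 4*y^2 - 6*y + 3*z, -8*y*z + 8*y - 5)
At (-3, -2, 1): (-18, 31, -5).

(-18, 31, -5)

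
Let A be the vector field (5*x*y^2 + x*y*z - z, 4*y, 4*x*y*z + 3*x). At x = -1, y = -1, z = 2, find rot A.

(∇×A)₁ = ∂A₃/∂y − ∂A₂/∂z = 4*x*z
(∇×A)₂ = ∂A₁/∂z − ∂A₃/∂x = x*y - 4*y*z - 4
(∇×A)₃ = ∂A₂/∂x − ∂A₁/∂y = -10*x*y - x*z
∇×A = (4*x*z, x*y - 4*y*z - 4, -10*x*y - x*z)
At (-1, -1, 2): (-8, 5, -8).

(-8, 5, -8)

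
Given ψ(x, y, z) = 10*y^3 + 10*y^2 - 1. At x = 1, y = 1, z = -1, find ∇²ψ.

∂²ψ/∂x² = 0
∂²ψ/∂y² = 20*(3*y + 1)
∂²ψ/∂z² = 0
∇²ψ = 60*y + 20
At (1, 1, -1): 80.

80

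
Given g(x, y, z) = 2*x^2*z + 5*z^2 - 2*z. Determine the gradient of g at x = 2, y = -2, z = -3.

∂g/∂x = 4*x*z
∂g/∂y = 0
∂g/∂z = 2*x^2 + 10*z - 2
∇g = (4*x*z, 0, 2*x^2 + 10*z - 2)
At (2, -2, -3): (-24, 0, -24).

(-24, 0, -24)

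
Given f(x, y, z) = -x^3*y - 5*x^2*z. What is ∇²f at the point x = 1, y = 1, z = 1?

-16

∂²f/∂x² = -2*(3*x*y + 5*z)
∂²f/∂y² = 0
∂²f/∂z² = 0
∇²f = -6*x*y - 10*z
At (1, 1, 1): -16.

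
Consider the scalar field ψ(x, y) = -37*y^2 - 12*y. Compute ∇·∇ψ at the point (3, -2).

-74

∂²ψ/∂x² = 0
∂²ψ/∂y² = -74
∇²ψ = -74
At (3, -2): -74.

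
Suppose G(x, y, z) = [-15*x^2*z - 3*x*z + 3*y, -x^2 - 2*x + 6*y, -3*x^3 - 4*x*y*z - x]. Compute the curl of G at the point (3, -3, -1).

(12, -50, -11)

(∇×G)₁ = ∂G₃/∂y − ∂G₂/∂z = -4*x*z
(∇×G)₂ = ∂G₁/∂z − ∂G₃/∂x = -6*x^2 - 3*x + 4*y*z + 1
(∇×G)₃ = ∂G₂/∂x − ∂G₁/∂y = -2*x - 5
∇×G = (-4*x*z, -6*x^2 - 3*x + 4*y*z + 1, -2*x - 5)
At (3, -3, -1): (12, -50, -11).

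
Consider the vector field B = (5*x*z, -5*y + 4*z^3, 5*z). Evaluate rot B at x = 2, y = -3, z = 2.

(∇×B)₁ = ∂B₃/∂y − ∂B₂/∂z = -12*z^2
(∇×B)₂ = ∂B₁/∂z − ∂B₃/∂x = 5*x
(∇×B)₃ = ∂B₂/∂x − ∂B₁/∂y = 0
∇×B = (-12*z^2, 5*x, 0)
At (2, -3, 2): (-48, 10, 0).

(-48, 10, 0)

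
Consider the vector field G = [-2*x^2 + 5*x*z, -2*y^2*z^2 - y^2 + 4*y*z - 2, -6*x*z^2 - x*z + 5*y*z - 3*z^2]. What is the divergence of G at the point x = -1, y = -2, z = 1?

∂G₁/∂x = -4*x + 5*z
∂G₂/∂y = -4*y*z^2 - 2*y + 4*z
∂G₃/∂z = -12*x*z - x + 5*y - 6*z
∇·G = -12*x*z - 5*x - 4*y*z^2 + 3*y + 3*z
At (-1, -2, 1): 22.

22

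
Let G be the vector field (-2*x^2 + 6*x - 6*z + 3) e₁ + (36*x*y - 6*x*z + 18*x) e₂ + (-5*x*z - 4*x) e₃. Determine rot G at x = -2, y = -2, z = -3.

(∇×G)₁ = ∂G₃/∂y − ∂G₂/∂z = 6*x
(∇×G)₂ = ∂G₁/∂z − ∂G₃/∂x = 5*z - 2
(∇×G)₃ = ∂G₂/∂x − ∂G₁/∂y = 36*y - 6*z + 18
∇×G = (6*x, 5*z - 2, 36*y - 6*z + 18)
At (-2, -2, -3): (-12, -17, -36).

(-12, -17, -36)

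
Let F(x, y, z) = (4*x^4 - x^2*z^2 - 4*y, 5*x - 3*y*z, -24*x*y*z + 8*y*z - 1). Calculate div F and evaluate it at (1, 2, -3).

-25

∂F₁/∂x = 16*x^3 - 2*x*z^2
∂F₂/∂y = -3*z
∂F₃/∂z = -24*x*y + 8*y
∇·F = 16*x^3 - 24*x*y - 2*x*z^2 + 8*y - 3*z
At (1, 2, -3): -25.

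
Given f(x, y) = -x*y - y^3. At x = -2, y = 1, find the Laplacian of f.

∂²f/∂x² = 0
∂²f/∂y² = -6*y
∇²f = -6*y
At (-2, 1): -6.

-6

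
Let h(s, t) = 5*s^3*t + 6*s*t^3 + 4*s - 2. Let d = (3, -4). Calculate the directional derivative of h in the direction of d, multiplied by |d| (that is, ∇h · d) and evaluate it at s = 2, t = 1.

∂h/∂s = 15*s^2*t + 6*t^3 + 4
∂h/∂t = 5*s^3 + 18*s*t^2
∇h at (2, 1) = (70, 76)
∇h · d = (70)(3) + (76)(-4) = -94

-94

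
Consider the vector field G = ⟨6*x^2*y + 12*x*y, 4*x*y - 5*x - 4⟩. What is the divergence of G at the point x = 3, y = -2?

-84

∂G₁/∂x = 12*x*y + 12*y
∂G₂/∂y = 4*x
∇·G = 12*x*y + 4*x + 12*y
At (3, -2): -84.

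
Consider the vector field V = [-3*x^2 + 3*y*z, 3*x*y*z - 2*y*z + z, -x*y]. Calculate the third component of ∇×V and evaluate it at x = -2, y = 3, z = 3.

18

(∇×V)_3 = ∂V₂/∂x − ∂V₁/∂y
= 3*y*z − (3*z)
= 3*y*z - 3*z
At (-2, 3, 3): 18.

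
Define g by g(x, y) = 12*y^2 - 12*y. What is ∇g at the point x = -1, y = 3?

∂g/∂x = 0
∂g/∂y = 24*y - 12
∇g = (0, 24*y - 12)
At (-1, 3): (0, 60).

(0, 60)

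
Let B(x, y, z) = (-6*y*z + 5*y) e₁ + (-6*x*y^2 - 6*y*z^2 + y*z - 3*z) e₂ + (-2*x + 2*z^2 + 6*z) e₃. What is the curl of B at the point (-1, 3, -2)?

(∇×B)₁ = ∂B₃/∂y − ∂B₂/∂z = 12*y*z - y + 3
(∇×B)₂ = ∂B₁/∂z − ∂B₃/∂x = -6*y + 2
(∇×B)₃ = ∂B₂/∂x − ∂B₁/∂y = -6*y^2 + 6*z - 5
∇×B = (12*y*z - y + 3, -6*y + 2, -6*y^2 + 6*z - 5)
At (-1, 3, -2): (-72, -16, -71).

(-72, -16, -71)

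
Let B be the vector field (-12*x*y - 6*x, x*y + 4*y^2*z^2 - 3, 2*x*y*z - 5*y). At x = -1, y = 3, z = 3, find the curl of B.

(∇×B)₁ = ∂B₃/∂y − ∂B₂/∂z = 2*x*z - 8*y^2*z - 5
(∇×B)₂ = ∂B₁/∂z − ∂B₃/∂x = -2*y*z
(∇×B)₃ = ∂B₂/∂x − ∂B₁/∂y = 12*x + y
∇×B = (2*x*z - 8*y^2*z - 5, -2*y*z, 12*x + y)
At (-1, 3, 3): (-227, -18, -9).

(-227, -18, -9)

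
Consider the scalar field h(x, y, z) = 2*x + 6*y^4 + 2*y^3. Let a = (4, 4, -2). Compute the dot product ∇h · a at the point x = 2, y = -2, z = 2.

∂h/∂x = 2
∂h/∂y = 24*y^3 + 6*y^2
∂h/∂z = 0
∇h at (2, -2, 2) = (2, -168, 0)
∇h · a = (2)(4) + (-168)(4) + (0)(-2) = -664

-664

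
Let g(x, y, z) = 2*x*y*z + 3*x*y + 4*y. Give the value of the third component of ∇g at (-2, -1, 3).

4

(∇g)_3 = ∂g/∂z = 2*x*y
At (-2, -1, 3): 4.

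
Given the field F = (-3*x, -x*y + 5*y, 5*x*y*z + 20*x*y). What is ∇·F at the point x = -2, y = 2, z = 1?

∂F₁/∂x = -3
∂F₂/∂y = -x + 5
∂F₃/∂z = 5*x*y
∇·F = 5*x*y - x + 2
At (-2, 2, 1): -16.

-16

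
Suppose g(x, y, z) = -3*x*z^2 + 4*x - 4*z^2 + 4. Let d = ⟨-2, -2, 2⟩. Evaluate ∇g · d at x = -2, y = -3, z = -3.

22

∂g/∂x = -3*z^2 + 4
∂g/∂y = 0
∂g/∂z = -6*x*z - 8*z
∇g at (-2, -3, -3) = (-23, 0, -12)
∇g · d = (-23)(-2) + (0)(-2) + (-12)(2) = 22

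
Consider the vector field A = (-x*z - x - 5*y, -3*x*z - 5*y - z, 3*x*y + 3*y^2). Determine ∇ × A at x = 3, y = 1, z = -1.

(∇×A)₁ = ∂A₃/∂y − ∂A₂/∂z = 6*x + 6*y + 1
(∇×A)₂ = ∂A₁/∂z − ∂A₃/∂x = -x - 3*y
(∇×A)₃ = ∂A₂/∂x − ∂A₁/∂y = -3*z + 5
∇×A = (6*x + 6*y + 1, -x - 3*y, -3*z + 5)
At (3, 1, -1): (25, -6, 8).

(25, -6, 8)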